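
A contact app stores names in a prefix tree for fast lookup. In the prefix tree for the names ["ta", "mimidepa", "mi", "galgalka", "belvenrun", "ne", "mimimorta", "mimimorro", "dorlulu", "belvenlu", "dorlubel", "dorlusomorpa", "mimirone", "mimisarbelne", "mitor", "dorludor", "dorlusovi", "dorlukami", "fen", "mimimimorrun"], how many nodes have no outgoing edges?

Leaves are exactly the stored words that no other stored word extends.
Those words: "belvenlu", "belvenrun", "dorlubel", "dorludor", "dorlukami", "dorlulu", "dorlusomorpa", "dorlusovi", "fen", "galgalka", "mimidepa", "mimimimorrun", "mimimorro", "mimimorta", "mimirone", "mimisarbelne", "mitor", "ne", "ta"
Leaf count: 19

19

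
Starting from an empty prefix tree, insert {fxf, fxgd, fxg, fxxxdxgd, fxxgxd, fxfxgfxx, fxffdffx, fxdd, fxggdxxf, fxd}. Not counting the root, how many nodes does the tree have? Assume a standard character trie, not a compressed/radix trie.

31

Insert word by word; a character creates a node only if that edge doesn't already exist:
  "fxf" → 3 new (f, x, f)
  "fxgd" → prefix "fx" already present; 2 new (g, d)
  "fxg" → prefix "fxg" already present; 0 new (none)
  "fxxxdxgd" → prefix "fx" already present; 6 new (x, x, d, x, g, d)
  "fxxgxd" → prefix "fxx" already present; 3 new (g, x, d)
  "fxfxgfxx" → prefix "fxf" already present; 5 new (x, g, f, x, x)
  "fxffdffx" → prefix "fxf" already present; 5 new (f, d, f, f, x)
  "fxdd" → prefix "fx" already present; 2 new (d, d)
  "fxggdxxf" → prefix "fxg" already present; 5 new (g, d, x, x, f)
  "fxd" → prefix "fxd" already present; 0 new (none)
Total nodes = 3 + 2 + 0 + 6 + 3 + 5 + 5 + 2 + 5 + 0 = 31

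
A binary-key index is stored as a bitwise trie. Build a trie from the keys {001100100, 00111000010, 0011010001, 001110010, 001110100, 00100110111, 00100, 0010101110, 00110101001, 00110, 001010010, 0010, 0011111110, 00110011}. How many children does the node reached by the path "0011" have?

2

Follow the path "0011" to its node, then look at its outgoing edges.
Distinct next characters after "0011": 0, 1.
That node has 2 child edges.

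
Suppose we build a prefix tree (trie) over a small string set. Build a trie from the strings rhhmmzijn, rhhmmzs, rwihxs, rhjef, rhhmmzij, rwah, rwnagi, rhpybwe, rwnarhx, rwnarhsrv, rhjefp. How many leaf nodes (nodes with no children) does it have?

A leaf is a node with no children — equivalently, the end of a word that is not a proper prefix of any other stored word.
Those words: "rhhmmzijn", "rhhmmzs", "rhjefp", "rhpybwe", "rwah", "rwihxs", "rwnagi", "rwnarhsrv", "rwnarhx"
Leaf count: 9

9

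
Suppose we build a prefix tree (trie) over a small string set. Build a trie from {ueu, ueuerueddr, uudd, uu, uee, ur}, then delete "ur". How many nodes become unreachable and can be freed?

1

Walk "ur" from the leaf back toward the root, removing each node that no remaining word uses.
The suffix "r" (1 node) is used only by "ur"; the node for "u" still has the child "e", so pruning stops there.
Nodes removed: 1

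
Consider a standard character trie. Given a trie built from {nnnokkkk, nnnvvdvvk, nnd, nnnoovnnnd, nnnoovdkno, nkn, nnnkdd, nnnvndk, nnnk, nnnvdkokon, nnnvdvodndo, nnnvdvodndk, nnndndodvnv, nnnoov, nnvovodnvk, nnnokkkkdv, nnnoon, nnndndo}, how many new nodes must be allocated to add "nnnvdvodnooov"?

4

The longest prefix of "nnnvdvodnooov" already in the trie is "nnnvdvodn" (length 9).
New nodes needed: |"nnnvdvodnooov"| − 9 = 13 − 9 = 4.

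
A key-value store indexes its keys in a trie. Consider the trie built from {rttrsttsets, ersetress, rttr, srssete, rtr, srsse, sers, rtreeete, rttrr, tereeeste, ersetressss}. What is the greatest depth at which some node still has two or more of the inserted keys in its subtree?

9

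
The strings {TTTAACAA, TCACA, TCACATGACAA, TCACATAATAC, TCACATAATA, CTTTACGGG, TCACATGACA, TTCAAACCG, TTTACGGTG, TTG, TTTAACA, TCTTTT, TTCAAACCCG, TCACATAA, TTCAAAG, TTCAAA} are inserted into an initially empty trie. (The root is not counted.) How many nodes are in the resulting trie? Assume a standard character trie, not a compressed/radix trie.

Trace insertions, counting only characters that open a new branch:
  "TTTAACAA" → 8 new (T, T, T, A, A, C, A, A)
  "TCACA" → prefix "T" already present; 4 new (C, A, C, A)
  "TCACATGACAA" → prefix "TCACA" already present; 6 new (T, G, A, C, A, A)
  "TCACATAATAC" → prefix "TCACAT" already present; 5 new (A, A, T, A, C)
  "TCACATAATA" → prefix "TCACATAATA" already present; 0 new (none)
  "CTTTACGGG" → 9 new (C, T, T, T, A, C, G, G, G)
  "TCACATGACA" → prefix "TCACATGACA" already present; 0 new (none)
  "TTCAAACCG" → prefix "TT" already present; 7 new (C, A, A, A, C, C, G)
  "TTTACGGTG" → prefix "TTTA" already present; 5 new (C, G, G, T, G)
  "TTG" → prefix "TT" already present; 1 new (G)
  "TTTAACA" → prefix "TTTAACA" already present; 0 new (none)
  "TCTTTT" → prefix "TC" already present; 4 new (T, T, T, T)
  "TTCAAACCCG" → prefix "TTCAAACC" already present; 2 new (C, G)
  "TCACATAA" → prefix "TCACATAA" already present; 0 new (none)
  "TTCAAAG" → prefix "TTCAAA" already present; 1 new (G)
  "TTCAAA" → prefix "TTCAAA" already present; 0 new (none)
Total nodes = 8 + 4 + 6 + 5 + 0 + 9 + 0 + 7 + 5 + 1 + 0 + 4 + 2 + 0 + 1 + 0 = 52

52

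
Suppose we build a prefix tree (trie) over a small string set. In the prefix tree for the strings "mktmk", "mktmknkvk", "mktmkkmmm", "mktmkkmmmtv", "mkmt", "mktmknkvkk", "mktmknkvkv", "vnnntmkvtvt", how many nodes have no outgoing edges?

A leaf is a node with no children — equivalently, the end of a word that is not a proper prefix of any other stored word.
Those words: "mkmt", "mktmkkmmmtv", "mktmknkvkk", "mktmknkvkv", "vnnntmkvtvt"
Leaf count: 5

5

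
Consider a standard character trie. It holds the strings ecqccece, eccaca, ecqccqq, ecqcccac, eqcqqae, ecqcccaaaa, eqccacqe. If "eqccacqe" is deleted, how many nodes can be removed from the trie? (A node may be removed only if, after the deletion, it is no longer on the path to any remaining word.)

After clearing the end-marker at "eqccacqe", prune upward until reaching a node still needed by another word.
The suffix "cacqe" (5 nodes) is used only by "eqccacqe"; the node for "eqc" still has the child "q", so pruning stops there.
Nodes removed: 5

5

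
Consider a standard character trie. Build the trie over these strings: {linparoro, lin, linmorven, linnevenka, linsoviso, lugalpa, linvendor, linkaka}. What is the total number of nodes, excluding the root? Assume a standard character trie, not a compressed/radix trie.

44

For each word, the new-node count is its length minus the longest prefix already in the trie:
  "linparoro" → 9 new (l, i, n, p, a, r, o, r, o)
  "lin" → prefix "lin" already present; 0 new (none)
  "linmorven" → prefix "lin" already present; 6 new (m, o, r, v, e, n)
  "linnevenka" → prefix "lin" already present; 7 new (n, e, v, e, n, k, a)
  "linsoviso" → prefix "lin" already present; 6 new (s, o, v, i, s, o)
  "lugalpa" → prefix "l" already present; 6 new (u, g, a, l, p, a)
  "linvendor" → prefix "lin" already present; 6 new (v, e, n, d, o, r)
  "linkaka" → prefix "lin" already present; 4 new (k, a, k, a)
Total nodes = 9 + 0 + 6 + 7 + 6 + 6 + 6 + 4 = 44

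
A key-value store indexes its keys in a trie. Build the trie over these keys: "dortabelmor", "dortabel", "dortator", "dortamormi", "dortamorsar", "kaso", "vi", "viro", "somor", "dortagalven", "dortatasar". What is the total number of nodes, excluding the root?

For each word, the new-node count is its length minus the longest prefix already in the trie:
  "dortabelmor" → 11 new (d, o, r, t, a, b, e, l, m, o, r)
  "dortabel" → prefix "dortabel" already present; 0 new (none)
  "dortator" → prefix "dorta" already present; 3 new (t, o, r)
  "dortamormi" → prefix "dorta" already present; 5 new (m, o, r, m, i)
  "dortamorsar" → prefix "dortamor" already present; 3 new (s, a, r)
  "kaso" → 4 new (k, a, s, o)
  "vi" → 2 new (v, i)
  "viro" → prefix "vi" already present; 2 new (r, o)
  "somor" → 5 new (s, o, m, o, r)
  "dortagalven" → prefix "dorta" already present; 6 new (g, a, l, v, e, n)
  "dortatasar" → prefix "dortat" already present; 4 new (a, s, a, r)
Total nodes = 11 + 0 + 3 + 5 + 3 + 4 + 2 + 2 + 5 + 6 + 4 = 45

45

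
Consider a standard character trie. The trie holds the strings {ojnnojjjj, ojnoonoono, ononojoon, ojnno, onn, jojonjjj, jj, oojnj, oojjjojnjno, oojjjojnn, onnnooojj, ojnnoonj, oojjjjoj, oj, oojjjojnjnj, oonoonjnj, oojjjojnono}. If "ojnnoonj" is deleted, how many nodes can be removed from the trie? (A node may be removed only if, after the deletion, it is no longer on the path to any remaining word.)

A node on "ojnnoonj"'s path can go only if nothing else ends at it or branches off below it.
The suffix "onj" (3 nodes) is used only by "ojnnoonj"; the node for "ojnno" still has the child "j", so pruning stops there.
Nodes removed: 3

3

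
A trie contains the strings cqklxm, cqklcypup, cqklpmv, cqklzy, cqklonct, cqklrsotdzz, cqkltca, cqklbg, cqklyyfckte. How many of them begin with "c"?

9

Traverse to the node for "c", then collect every word in that subtree.
Words under "c": cqklbg, cqklcypup, cqklonct, cqklpmv, cqklrsotdzz, cqkltca, cqklxm, cqklyyfckte, cqklzy
Count: 9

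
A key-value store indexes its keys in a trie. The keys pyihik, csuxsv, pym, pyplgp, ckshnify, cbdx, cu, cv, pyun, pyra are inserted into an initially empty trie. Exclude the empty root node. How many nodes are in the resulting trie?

33

Count nodes per top-level branch (shared prefixes stored once):
  'c'-branch (cbdx, ckshnify, csuxsv, cu, cv): 18 nodes
  'p'-branch (pyihik, pym, pyplgp, pyra, pyun): 15 nodes
Sum: 33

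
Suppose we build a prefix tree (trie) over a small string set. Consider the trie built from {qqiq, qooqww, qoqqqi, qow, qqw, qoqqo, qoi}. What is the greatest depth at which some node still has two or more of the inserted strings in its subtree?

4

The deepest shared node is where two words last agree before diverging.
"qoqqo" and "qoqqqi" agree on "qoqq" (4 characters) before diverging; nothing deeper is shared.
Longest shared-prefix length: 4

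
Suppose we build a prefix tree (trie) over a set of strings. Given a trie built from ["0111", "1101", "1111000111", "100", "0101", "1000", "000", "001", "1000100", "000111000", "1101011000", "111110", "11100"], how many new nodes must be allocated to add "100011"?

1

"10001" is already a path in the trie; the remaining "1" must be added.
Each of the 1 remaining characters creates one node.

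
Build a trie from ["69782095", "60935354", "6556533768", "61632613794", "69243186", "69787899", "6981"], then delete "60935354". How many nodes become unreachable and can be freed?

Walk "60935354" from the leaf back toward the root, removing each node that no remaining word uses.
The suffix "0935354" (7 nodes) is used only by "60935354"; the node for "6" still has the child "9", so pruning stops there.
Nodes removed: 7

7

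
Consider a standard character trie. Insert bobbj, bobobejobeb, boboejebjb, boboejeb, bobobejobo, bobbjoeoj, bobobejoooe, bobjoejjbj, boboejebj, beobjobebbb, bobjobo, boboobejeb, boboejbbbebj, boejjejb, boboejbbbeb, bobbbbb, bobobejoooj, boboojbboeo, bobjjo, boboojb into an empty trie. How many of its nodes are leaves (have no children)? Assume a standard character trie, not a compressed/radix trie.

15

A leaf is a node with no children — equivalently, the end of a word that is not a proper prefix of any other stored word.
Those words: "beobjobebbb", "bobbbbb", "bobbjoeoj", "bobjjo", "bobjobo", "bobjoejjbj", "bobobejobeb", "bobobejobo", "bobobejoooe", "bobobejoooj", "boboejbbbebj", "boboejebjb", "boboobejeb", "boboojbboeo", "boejjejb"
Leaf count: 15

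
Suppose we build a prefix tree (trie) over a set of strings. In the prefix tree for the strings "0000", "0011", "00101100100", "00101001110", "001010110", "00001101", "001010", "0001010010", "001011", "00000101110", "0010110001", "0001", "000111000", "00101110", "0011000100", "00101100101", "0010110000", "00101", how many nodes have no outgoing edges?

12

A leaf is a node with no children — equivalently, the end of a word that is not a proper prefix of any other stored word.
Those words: "00000101110", "00001101", "0001010010", "000111000", "00101001110", "001010110", "0010110000", "0010110001", "00101100100", "00101100101", "00101110", "0011000100"
Leaf count: 12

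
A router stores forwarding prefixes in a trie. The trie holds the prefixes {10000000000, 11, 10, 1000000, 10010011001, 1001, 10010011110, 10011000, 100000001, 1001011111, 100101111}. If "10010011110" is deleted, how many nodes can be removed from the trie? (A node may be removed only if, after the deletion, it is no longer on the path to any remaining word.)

Walk "10010011110" from the leaf back toward the root, removing each node that no remaining word uses.
The suffix "110" (3 nodes) is used only by "10010011110"; the node for "10010011" still has the child "0", so pruning stops there.
Nodes removed: 3

3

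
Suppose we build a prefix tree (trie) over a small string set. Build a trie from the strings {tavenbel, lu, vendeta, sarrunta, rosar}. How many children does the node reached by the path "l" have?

The children of the "l" node are the distinct next characters among strings starting with "l".
Characters that immediately follow "l" among the stored strings: {u}.
That node has 1 child edge.

1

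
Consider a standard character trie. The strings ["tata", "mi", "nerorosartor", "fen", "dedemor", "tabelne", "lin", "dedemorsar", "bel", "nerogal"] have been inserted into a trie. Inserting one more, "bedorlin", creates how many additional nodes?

"be" is already a path in the trie; the remaining "dorlin" must be added.
New nodes needed: |"bedorlin"| − 2 = 8 − 2 = 6.

6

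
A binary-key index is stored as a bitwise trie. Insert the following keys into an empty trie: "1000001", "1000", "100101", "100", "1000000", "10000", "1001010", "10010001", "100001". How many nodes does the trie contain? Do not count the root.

16

Count nodes per top-level branch (shared prefixes stored once):
  '1'-branch (100, 1000, 10000, 1000000, 1000001, 100001, 10010001, 100101, 1001010): 16 nodes
Sum: 16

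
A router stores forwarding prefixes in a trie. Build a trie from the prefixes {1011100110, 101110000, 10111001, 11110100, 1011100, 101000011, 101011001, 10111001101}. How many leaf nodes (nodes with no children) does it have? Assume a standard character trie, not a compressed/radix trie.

Leaves are exactly the stored words that no other stored word extends.
Those words: "101000011", "101011001", "101110000", "10111001101", "11110100"
Leaf count: 5

5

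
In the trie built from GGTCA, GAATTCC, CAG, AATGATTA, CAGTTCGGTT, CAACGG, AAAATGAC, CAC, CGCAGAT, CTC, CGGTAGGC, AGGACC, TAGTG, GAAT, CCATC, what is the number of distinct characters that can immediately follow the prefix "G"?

2

Walk "G" from the root, arriving at one node.
Characters that immediately follow "G" among the stored strings: {A, G}.
That node has 2 child edges.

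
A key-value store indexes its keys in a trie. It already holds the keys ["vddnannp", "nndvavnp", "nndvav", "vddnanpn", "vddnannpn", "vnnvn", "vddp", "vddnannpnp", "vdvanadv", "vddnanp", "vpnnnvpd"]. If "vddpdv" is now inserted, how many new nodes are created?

"vddp" is already a path in the trie; the remaining "dv" must be added.
So 6 − 4 = 2 new nodes.

2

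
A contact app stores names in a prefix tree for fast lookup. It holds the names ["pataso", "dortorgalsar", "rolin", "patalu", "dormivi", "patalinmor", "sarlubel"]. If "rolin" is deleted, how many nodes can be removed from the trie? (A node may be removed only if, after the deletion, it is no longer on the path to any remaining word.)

5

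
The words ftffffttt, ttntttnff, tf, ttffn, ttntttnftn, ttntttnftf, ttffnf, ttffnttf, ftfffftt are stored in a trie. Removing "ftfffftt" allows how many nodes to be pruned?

A node on "ftfffftt"'s path can go only if nothing else ends at it or branches off below it.
Every node on "ftfffftt" is still needed (e.g. by "ftffffttt"), so nothing is freed.
Nodes removed: 0

0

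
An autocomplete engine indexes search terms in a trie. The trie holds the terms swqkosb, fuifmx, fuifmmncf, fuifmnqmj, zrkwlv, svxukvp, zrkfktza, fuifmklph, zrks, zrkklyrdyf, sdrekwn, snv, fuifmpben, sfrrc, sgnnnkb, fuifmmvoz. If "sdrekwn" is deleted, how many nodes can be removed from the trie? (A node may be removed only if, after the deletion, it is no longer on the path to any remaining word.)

A node on "sdrekwn"'s path can go only if nothing else ends at it or branches off below it.
The suffix "drekwn" (6 nodes) is used only by "sdrekwn"; the node for "s" still has the child "w", so pruning stops there.
Nodes removed: 6

6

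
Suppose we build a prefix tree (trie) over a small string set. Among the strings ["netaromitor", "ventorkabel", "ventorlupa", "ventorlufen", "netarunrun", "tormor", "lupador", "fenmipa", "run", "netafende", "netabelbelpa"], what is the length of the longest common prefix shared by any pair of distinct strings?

The deepest shared node is where two words last agree before diverging.
"ventorlufen" and "ventorlupa" agree on "ventorlu" (8 characters) before diverging; nothing deeper is shared.
Longest shared-prefix length: 8

8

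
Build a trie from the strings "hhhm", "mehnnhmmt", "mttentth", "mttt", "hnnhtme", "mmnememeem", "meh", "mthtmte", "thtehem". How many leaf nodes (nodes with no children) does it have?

Leaves are exactly the stored words that no other stored word extends.
Those words: "hhhm", "hnnhtme", "mehnnhmmt", "mmnememeem", "mthtmte", "mttentth", "mttt", "thtehem"
Leaf count: 8

8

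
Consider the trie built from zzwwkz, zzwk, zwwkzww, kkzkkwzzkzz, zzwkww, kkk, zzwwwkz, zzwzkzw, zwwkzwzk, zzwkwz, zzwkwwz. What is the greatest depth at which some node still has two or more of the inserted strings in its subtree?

The deepest shared node is where two words last agree before diverging.
e.g. "zwwkzww" and "zwwkzwzk" share the prefix "zwwkzw" of length 6; no pair shares a longer one.
Longest shared-prefix length: 6

6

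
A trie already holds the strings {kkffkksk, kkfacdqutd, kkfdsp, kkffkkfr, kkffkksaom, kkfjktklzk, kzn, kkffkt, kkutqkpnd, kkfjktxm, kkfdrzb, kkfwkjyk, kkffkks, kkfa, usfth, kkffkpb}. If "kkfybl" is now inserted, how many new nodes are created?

Walking "kkfybl" from the root, the first 3 characters ("kkf") follow existing edges; "y" is the first miss.
New nodes needed: |"kkfybl"| − 3 = 6 − 3 = 3.

3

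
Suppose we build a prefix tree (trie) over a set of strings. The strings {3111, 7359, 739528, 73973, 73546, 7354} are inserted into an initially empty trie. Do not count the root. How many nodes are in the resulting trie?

Trie structure (* marks end of a word):
(root)
├─ 3
│  └─ 1
│     └─ 1
│        └─ 1 *
└─ 7
   └─ 3
      ├─ 5
      │  ├─ 4 *
      │  │  └─ 6 *
      │  └─ 9 *
      └─ 9
         ├─ 5
         │  └─ 2
         │     └─ 8 *
         └─ 7
            └─ 3 *
Counting every labelled node above: 16.

16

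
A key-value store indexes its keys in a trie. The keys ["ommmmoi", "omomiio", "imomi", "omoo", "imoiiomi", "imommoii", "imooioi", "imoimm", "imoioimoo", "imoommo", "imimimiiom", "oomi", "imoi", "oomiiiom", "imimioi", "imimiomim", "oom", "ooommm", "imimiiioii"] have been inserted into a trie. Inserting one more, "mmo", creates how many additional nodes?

Nothing in the trie begins with "m"; the whole of "mmo" is new.
3 − 0 = 3 new nodes.

3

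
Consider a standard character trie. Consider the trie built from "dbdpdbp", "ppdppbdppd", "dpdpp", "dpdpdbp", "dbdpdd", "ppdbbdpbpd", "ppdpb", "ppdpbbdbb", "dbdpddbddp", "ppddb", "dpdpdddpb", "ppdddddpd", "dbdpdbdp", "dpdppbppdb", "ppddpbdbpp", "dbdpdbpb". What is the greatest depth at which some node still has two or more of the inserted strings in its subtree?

7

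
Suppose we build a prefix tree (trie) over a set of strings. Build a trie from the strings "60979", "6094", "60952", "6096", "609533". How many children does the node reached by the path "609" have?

Walk "609" from the root, arriving at one node.
Distinct next characters after "609": 4, 5, 6, 7.
That node has 4 child edges.

4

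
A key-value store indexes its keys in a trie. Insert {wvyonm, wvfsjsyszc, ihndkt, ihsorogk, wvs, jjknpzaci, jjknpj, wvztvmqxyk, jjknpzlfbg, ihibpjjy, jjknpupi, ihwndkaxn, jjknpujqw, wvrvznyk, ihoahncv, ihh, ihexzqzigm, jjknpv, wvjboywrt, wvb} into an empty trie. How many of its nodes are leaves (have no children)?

Leaves are exactly the stored words that no other stored word extends.
Those words: "ihexzqzigm", "ihh", "ihibpjjy", "ihndkt", "ihoahncv", "ihsorogk", "ihwndkaxn", "jjknpj", "jjknpujqw", "jjknpupi", "jjknpv", "jjknpzaci", "jjknpzlfbg", "wvb", "wvfsjsyszc", "wvjboywrt", "wvrvznyk", "wvs", "wvyonm", "wvztvmqxyk"
Leaf count: 20

20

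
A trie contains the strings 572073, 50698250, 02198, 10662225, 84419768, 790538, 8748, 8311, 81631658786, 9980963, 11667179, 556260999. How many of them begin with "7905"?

Walk to "7905"; the words in its subtree are exactly those with that prefix.
Matches: "790538"
Count: 1

1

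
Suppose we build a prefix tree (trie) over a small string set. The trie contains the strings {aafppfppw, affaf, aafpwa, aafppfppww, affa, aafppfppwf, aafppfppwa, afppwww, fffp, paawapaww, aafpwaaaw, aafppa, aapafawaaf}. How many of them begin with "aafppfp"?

Traverse to the node for "aafppfp", then collect every word in that subtree.
Matches: "aafppfppw", "aafppfppwa", "aafppfppwf", "aafppfppww"
Count: 4

4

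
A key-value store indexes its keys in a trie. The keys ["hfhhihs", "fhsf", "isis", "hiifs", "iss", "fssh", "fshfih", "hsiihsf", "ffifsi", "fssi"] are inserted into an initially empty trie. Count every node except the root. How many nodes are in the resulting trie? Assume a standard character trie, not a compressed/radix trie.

Count nodes per top-level branch (shared prefixes stored once):
  'f'-branch (ffifsi, fhsf, fshfih, fssh, fssi): 17 nodes
  'h'-branch (hfhhihs, hiifs, hsiihsf): 17 nodes
  'i'-branch (isis, iss): 5 nodes
Sum: 39

39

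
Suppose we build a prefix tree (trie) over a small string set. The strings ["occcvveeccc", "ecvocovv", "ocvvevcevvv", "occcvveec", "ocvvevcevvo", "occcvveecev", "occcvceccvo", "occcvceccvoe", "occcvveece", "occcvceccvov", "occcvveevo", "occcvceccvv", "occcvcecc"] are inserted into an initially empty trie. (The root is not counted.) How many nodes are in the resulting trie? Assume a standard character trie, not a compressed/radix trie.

42

Insert word by word; a character creates a node only if that edge doesn't already exist:
  "occcvveeccc" → 11 new (o, c, c, c, v, v, e, e, c, c, c)
  "ecvocovv" → 8 new (e, c, v, o, c, o, v, v)
  "ocvvevcevvv" → prefix "oc" already present; 9 new (v, v, e, v, c, e, v, v, v)
  "occcvveec" → prefix "occcvveec" already present; 0 new (none)
  "ocvvevcevvo" → prefix "ocvvevcevv" already present; 1 new (o)
  "occcvveecev" → prefix "occcvveec" already present; 2 new (e, v)
  "occcvceccvo" → prefix "occcv" already present; 6 new (c, e, c, c, v, o)
  "occcvceccvoe" → prefix "occcvceccvo" already present; 1 new (e)
  "occcvveece" → prefix "occcvveece" already present; 0 new (none)
  "occcvceccvov" → prefix "occcvceccvo" already present; 1 new (v)
  "occcvveevo" → prefix "occcvvee" already present; 2 new (v, o)
  "occcvceccvv" → prefix "occcvceccv" already present; 1 new (v)
  "occcvcecc" → prefix "occcvcecc" already present; 0 new (none)
Total nodes = 11 + 8 + 9 + 0 + 1 + 2 + 6 + 1 + 0 + 1 + 2 + 1 + 0 = 42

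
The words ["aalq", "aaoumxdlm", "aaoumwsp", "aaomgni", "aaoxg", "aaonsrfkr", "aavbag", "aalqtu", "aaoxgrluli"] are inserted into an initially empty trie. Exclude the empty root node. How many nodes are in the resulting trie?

37

Count nodes per top-level branch (shared prefixes stored once):
  'a'-branch (aalq, aalqtu, aaomgni, aaonsrfkr, aaoumwsp, aaoumxdlm, aaoxg, aaoxgrluli, aavbag): 37 nodes
Sum: 37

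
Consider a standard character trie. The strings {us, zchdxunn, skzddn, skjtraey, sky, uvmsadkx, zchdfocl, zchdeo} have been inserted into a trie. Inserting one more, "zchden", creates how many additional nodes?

1

"zchde" is already a path in the trie; the remaining "n" must be added.
So 6 − 5 = 1 new nodes.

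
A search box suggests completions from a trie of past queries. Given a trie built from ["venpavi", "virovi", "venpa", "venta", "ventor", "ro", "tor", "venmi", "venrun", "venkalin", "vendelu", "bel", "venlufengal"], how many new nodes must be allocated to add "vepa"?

2

The longest prefix of "vepa" already in the trie is "ve" (length 2).
New nodes needed: |"vepa"| − 2 = 4 − 2 = 2.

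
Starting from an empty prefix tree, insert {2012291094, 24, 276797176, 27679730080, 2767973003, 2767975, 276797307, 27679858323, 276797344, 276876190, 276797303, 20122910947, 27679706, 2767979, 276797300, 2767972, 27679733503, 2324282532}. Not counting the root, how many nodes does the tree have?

60

Insert word by word; a character creates a node only if that edge doesn't already exist:
  "2012291094" → 10 new (2, 0, 1, 2, 2, 9, 1, 0, 9, 4)
  "24" → prefix "2" already present; 1 new (4)
  "276797176" → prefix "2" already present; 8 new (7, 6, 7, 9, 7, 1, 7, 6)
  "27679730080" → prefix "276797" already present; 5 new (3, 0, 0, 8, 0)
  "2767973003" → prefix "276797300" already present; 1 new (3)
  "2767975" → prefix "276797" already present; 1 new (5)
  "276797307" → prefix "27679730" already present; 1 new (7)
  "27679858323" → prefix "27679" already present; 6 new (8, 5, 8, 3, 2, 3)
  "276797344" → prefix "2767973" already present; 2 new (4, 4)
  "276876190" → prefix "276" already present; 6 new (8, 7, 6, 1, 9, 0)
  "276797303" → prefix "27679730" already present; 1 new (3)
  "20122910947" → prefix "2012291094" already present; 1 new (7)
  "27679706" → prefix "276797" already present; 2 new (0, 6)
  "2767979" → prefix "276797" already present; 1 new (9)
  "276797300" → prefix "276797300" already present; 0 new (none)
  "2767972" → prefix "276797" already present; 1 new (2)
  "27679733503" → prefix "2767973" already present; 4 new (3, 5, 0, 3)
  "2324282532" → prefix "2" already present; 9 new (3, 2, 4, 2, 8, 2, 5, 3, 2)
Total nodes = 10 + 1 + 8 + 5 + 1 + 1 + 1 + 6 + 2 + 6 + 1 + 1 + 2 + 1 + 0 + 1 + 4 + 9 = 60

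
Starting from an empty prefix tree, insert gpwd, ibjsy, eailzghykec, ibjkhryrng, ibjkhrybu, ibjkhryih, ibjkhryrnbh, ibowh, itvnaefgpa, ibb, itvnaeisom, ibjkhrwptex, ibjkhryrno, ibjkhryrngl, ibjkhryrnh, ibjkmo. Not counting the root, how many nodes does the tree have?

Count nodes per top-level branch (shared prefixes stored once):
  'e'-branch (eailzghykec): 11 nodes
  'g'-branch (gpwd): 4 nodes
  'i'-branch (ibb, ibjkhrwptex, ibjkhrybu, ibjkhryih, ibjkhryrnbh, ibjkhryrng, ibjkhryrngl, ibjkhryrnh, ibjkhryrno, ibjkmo, ibjsy, ibowh, itvnaefgpa, itvnaeisom): 45 nodes
Sum: 60

60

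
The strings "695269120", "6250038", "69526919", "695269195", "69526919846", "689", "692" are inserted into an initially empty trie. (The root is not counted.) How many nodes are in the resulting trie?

Count nodes per top-level branch (shared prefixes stored once):
  '6'-branch (6250038, 689, 692, 695269120, 69526919, 695269195, 69526919846): 23 nodes
Sum: 23

23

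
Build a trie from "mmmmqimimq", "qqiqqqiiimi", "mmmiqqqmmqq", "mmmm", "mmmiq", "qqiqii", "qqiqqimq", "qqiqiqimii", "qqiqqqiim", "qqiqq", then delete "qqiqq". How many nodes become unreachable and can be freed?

A node on "qqiqq"'s path can go only if nothing else ends at it or branches off below it.
Every node on "qqiqq" is still needed (e.g. by "qqiqqqiiimi"), so nothing is freed.
Nodes removed: 0

0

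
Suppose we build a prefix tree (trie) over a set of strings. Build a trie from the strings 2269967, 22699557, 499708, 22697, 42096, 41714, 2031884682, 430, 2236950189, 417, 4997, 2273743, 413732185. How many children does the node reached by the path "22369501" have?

1

The children of the "22369501" node are the distinct next characters among strings starting with "22369501".
Distinct next characters after "22369501": 8.
That node has 1 child edge.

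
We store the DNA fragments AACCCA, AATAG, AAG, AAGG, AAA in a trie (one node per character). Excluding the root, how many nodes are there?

12

Count nodes per top-level branch (shared prefixes stored once):
  'A'-branch (AAA, AACCCA, AAG, AAGG, AATAG): 12 nodes
Sum: 12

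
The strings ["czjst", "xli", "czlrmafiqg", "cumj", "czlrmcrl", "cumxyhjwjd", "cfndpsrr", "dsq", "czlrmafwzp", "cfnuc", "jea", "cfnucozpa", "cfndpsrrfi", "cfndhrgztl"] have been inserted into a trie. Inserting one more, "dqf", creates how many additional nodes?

2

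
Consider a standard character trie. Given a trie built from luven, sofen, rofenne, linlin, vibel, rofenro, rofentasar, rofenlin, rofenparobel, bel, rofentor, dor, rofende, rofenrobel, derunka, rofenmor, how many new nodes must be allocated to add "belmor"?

3

"bel" is already a path in the trie; the remaining "mor" must be added.
So 6 − 3 = 3 new nodes.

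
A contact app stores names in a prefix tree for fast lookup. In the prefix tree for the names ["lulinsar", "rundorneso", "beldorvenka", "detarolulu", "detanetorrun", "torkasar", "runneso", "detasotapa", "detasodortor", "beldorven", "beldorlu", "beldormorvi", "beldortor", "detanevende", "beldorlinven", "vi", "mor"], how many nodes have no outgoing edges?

16

A leaf is a node with no children — equivalently, the end of a word that is not a proper prefix of any other stored word.
Those words: "beldorlinven", "beldorlu", "beldormorvi", "beldortor", "beldorvenka", "detanetorrun", "detanevende", "detarolulu", "detasodortor", "detasotapa", "lulinsar", "mor", "rundorneso", "runneso", "torkasar", "vi"
Leaf count: 16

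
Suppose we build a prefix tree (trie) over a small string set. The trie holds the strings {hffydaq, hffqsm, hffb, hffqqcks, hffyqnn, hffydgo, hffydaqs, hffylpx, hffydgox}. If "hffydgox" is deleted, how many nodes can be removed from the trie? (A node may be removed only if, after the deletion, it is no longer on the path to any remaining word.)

1

A node on "hffydgox"'s path can go only if nothing else ends at it or branches off below it.
The suffix "x" (1 node) is used only by "hffydgox"; "hffydgo" is itself a stored word, so pruning stops there.
Nodes removed: 1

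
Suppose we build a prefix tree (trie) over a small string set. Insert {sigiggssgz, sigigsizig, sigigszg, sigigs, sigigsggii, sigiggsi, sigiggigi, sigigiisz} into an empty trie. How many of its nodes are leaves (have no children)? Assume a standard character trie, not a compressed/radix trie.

7

A leaf is a node with no children — equivalently, the end of a word that is not a proper prefix of any other stored word.
Those words: "sigiggigi", "sigiggsi", "sigiggssgz", "sigigiisz", "sigigsggii", "sigigsizig", "sigigszg"
Leaf count: 7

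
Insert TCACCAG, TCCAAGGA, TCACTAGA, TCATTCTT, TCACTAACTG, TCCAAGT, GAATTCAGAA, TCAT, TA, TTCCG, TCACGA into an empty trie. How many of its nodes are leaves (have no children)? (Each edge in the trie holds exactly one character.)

10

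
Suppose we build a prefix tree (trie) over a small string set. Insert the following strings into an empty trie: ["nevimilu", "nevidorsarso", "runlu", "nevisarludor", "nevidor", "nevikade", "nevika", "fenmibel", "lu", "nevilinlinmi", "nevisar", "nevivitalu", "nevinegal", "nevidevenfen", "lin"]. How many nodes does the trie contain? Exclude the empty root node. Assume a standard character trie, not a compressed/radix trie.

71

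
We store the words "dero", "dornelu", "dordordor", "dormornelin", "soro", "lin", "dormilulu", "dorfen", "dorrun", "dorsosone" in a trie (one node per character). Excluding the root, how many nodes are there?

48

Insert word by word; a character creates a node only if that edge doesn't already exist:
  "dero" → 4 new (d, e, r, o)
  "dornelu" → prefix "d" already present; 6 new (o, r, n, e, l, u)
  "dordordor" → prefix "dor" already present; 6 new (d, o, r, d, o, r)
  "dormornelin" → prefix "dor" already present; 8 new (m, o, r, n, e, l, i, n)
  "soro" → 4 new (s, o, r, o)
  "lin" → 3 new (l, i, n)
  "dormilulu" → prefix "dorm" already present; 5 new (i, l, u, l, u)
  "dorfen" → prefix "dor" already present; 3 new (f, e, n)
  "dorrun" → prefix "dor" already present; 3 new (r, u, n)
  "dorsosone" → prefix "dor" already present; 6 new (s, o, s, o, n, e)
Total nodes = 4 + 6 + 6 + 8 + 4 + 3 + 5 + 3 + 3 + 6 = 48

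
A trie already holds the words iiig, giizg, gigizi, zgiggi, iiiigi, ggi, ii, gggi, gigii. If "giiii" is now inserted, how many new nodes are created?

"gii" is already a path in the trie; the remaining "ii" must be added.
So 5 − 3 = 2 new nodes.

2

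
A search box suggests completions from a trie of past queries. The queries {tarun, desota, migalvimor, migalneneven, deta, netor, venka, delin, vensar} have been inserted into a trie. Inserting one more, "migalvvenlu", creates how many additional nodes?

5

Walking "migalvvenlu" from the root, the first 6 characters ("migalv") follow existing edges; "v" is the first miss.
New nodes needed: |"migalvvenlu"| − 6 = 11 − 6 = 5.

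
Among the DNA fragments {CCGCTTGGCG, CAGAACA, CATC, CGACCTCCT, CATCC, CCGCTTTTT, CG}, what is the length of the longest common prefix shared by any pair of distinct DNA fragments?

6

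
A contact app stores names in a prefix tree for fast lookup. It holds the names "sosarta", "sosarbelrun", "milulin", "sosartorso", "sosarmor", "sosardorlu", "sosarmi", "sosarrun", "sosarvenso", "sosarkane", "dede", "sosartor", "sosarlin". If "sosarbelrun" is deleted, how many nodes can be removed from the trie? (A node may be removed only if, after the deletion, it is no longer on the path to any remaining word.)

6

After clearing the end-marker at "sosarbelrun", prune upward until reaching a node still needed by another word.
The suffix "belrun" (6 nodes) is used only by "sosarbelrun"; the node for "sosar" still has the child "t", so pruning stops there.
Nodes removed: 6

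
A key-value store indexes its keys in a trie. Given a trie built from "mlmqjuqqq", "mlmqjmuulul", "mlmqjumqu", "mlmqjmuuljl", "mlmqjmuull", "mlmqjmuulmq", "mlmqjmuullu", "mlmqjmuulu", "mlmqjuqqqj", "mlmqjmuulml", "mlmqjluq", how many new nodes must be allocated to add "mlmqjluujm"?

The longest prefix of "mlmqjluujm" already in the trie is "mlmqjlu" (length 7).
New nodes needed: |"mlmqjluujm"| − 7 = 10 − 7 = 3.

3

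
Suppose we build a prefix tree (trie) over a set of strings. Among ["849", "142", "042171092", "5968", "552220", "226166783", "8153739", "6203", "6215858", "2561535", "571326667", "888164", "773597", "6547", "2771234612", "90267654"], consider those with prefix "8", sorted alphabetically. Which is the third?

DFS of the "8" subtree visits, in order: "8153739", "849", "888164"
Position 3: 888164

888164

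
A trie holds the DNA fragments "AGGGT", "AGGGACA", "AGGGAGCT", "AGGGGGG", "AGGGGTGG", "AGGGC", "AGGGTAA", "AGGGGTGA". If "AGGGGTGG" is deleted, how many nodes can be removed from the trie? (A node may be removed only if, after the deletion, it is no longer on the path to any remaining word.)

1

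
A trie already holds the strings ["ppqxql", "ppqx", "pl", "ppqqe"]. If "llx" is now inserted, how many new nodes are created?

No existing word starts with "l", so every character of "llx" needs a new node.
3 − 0 = 3 new nodes.

3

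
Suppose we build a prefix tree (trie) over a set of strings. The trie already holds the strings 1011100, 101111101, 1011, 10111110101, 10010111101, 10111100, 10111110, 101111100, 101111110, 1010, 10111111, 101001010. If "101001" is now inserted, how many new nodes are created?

0

Every character of "101001" already lies on an existing path (it is a prefix of some stored word).
No new nodes are needed: 0.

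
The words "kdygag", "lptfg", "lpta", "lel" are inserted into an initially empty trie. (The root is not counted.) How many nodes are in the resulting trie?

Insert word by word; a character creates a node only if that edge doesn't already exist:
  "kdygag" → 6 new (k, d, y, g, a, g)
  "lptfg" → 5 new (l, p, t, f, g)
  "lpta" → prefix "lpt" already present; 1 new (a)
  "lel" → prefix "l" already present; 2 new (e, l)
Total nodes = 6 + 5 + 1 + 2 = 14

14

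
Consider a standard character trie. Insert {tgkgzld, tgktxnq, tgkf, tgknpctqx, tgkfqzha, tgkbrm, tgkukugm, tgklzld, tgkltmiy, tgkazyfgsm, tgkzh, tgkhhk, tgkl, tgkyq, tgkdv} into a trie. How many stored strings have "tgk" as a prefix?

15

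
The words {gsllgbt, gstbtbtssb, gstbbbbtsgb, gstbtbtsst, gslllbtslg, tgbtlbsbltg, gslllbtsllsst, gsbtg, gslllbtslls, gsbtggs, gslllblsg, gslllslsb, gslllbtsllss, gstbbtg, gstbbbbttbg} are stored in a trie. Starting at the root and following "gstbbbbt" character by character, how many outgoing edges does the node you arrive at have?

Follow the path "gstbbbbt" to its node, then look at its outgoing edges.
Characters that immediately follow "gstbbbbt" among the stored strings: {s, t}.
That node has 2 child edges.

2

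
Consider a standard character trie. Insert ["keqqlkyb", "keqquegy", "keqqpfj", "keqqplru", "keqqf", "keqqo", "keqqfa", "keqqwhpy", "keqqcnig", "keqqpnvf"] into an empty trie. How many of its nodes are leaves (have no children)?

9

A leaf is a node with no children — equivalently, the end of a word that is not a proper prefix of any other stored word.
Those words: "keqqcnig", "keqqfa", "keqqlkyb", "keqqo", "keqqpfj", "keqqplru", "keqqpnvf", "keqquegy", "keqqwhpy"
Leaf count: 9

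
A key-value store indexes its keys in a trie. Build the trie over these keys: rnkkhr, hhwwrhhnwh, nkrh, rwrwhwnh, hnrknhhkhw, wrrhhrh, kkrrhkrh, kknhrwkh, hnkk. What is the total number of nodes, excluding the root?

59

Insert word by word; a character creates a node only if that edge doesn't already exist:
  "rnkkhr" → 6 new (r, n, k, k, h, r)
  "hhwwrhhnwh" → 10 new (h, h, w, w, r, h, h, n, w, h)
  "nkrh" → 4 new (n, k, r, h)
  "rwrwhwnh" → prefix "r" already present; 7 new (w, r, w, h, w, n, h)
  "hnrknhhkhw" → prefix "h" already present; 9 new (n, r, k, n, h, h, k, h, w)
  "wrrhhrh" → 7 new (w, r, r, h, h, r, h)
  "kkrrhkrh" → 8 new (k, k, r, r, h, k, r, h)
  "kknhrwkh" → prefix "kk" already present; 6 new (n, h, r, w, k, h)
  "hnkk" → prefix "hn" already present; 2 new (k, k)
Total nodes = 6 + 10 + 4 + 7 + 9 + 7 + 8 + 6 + 2 = 59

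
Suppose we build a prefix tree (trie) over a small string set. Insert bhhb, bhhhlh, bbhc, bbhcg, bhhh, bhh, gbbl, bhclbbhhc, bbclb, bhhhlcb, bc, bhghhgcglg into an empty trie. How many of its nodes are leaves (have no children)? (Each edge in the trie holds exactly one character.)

A leaf is a node with no children — equivalently, the end of a word that is not a proper prefix of any other stored word.
Those words: "bbclb", "bbhcg", "bc", "bhclbbhhc", "bhghhgcglg", "bhhb", "bhhhlcb", "bhhhlh", "gbbl"
Leaf count: 9

9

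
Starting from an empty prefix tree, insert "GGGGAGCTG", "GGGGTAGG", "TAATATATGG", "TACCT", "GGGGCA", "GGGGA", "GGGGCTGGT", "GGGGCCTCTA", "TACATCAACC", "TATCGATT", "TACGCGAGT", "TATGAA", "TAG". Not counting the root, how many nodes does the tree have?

60

Trace insertions, counting only characters that open a new branch:
  "GGGGAGCTG" → 9 new (G, G, G, G, A, G, C, T, G)
  "GGGGTAGG" → prefix "GGGG" already present; 4 new (T, A, G, G)
  "TAATATATGG" → 10 new (T, A, A, T, A, T, A, T, G, G)
  "TACCT" → prefix "TA" already present; 3 new (C, C, T)
  "GGGGCA" → prefix "GGGG" already present; 2 new (C, A)
  "GGGGA" → prefix "GGGGA" already present; 0 new (none)
  "GGGGCTGGT" → prefix "GGGGC" already present; 4 new (T, G, G, T)
  "GGGGCCTCTA" → prefix "GGGGC" already present; 5 new (C, T, C, T, A)
  "TACATCAACC" → prefix "TAC" already present; 7 new (A, T, C, A, A, C, C)
  "TATCGATT" → prefix "TA" already present; 6 new (T, C, G, A, T, T)
  "TACGCGAGT" → prefix "TAC" already present; 6 new (G, C, G, A, G, T)
  "TATGAA" → prefix "TAT" already present; 3 new (G, A, A)
  "TAG" → prefix "TA" already present; 1 new (G)
Total nodes = 9 + 4 + 10 + 3 + 2 + 0 + 4 + 5 + 7 + 6 + 6 + 3 + 1 = 60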